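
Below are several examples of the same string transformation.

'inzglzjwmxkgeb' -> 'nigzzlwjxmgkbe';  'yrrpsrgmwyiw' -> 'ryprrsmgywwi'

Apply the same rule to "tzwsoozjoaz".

The pattern: swap each adjacent pair of characters (1↔2, 3↔4, ...).
Applying that to "tzwsoozjoaz" gives "ztswoojzaoz".

ztswoojzaoz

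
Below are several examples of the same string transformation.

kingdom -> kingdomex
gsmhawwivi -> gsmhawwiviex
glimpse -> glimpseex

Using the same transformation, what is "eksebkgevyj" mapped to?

The transformation: append "ex".
For "eksebkgevyj" the result is "eksebkgevyjex".

eksebkgevyjex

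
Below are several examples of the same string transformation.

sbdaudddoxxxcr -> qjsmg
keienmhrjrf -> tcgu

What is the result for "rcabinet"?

Each output is the input with this applied: keep one character in every 3, starting at position 2 (positions 2nd, 5th, 8th, ...), then shift every letter 11 places backward in the alphabet (wrapping around).
Starting from "rcabinet": after the first operation, "cit"; after the second, "rxi".

rxi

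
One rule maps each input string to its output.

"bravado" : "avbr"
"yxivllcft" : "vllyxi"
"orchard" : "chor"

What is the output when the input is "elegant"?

egel

The transformation: delete the last 3 characters, then swap the front and back halves of the string.
Applying both steps to "elegant": "eleg", then "egel".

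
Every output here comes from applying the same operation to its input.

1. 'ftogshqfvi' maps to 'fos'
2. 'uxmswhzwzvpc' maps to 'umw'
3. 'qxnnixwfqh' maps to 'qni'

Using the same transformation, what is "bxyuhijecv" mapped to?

Rule — keep every other character starting from the first (positions 1st, 3rd, 5th, ...), then keep only the first 3 characters.
On "bxyuhijecv": the first step gives "byhjc", and the second then gives "byh".

byh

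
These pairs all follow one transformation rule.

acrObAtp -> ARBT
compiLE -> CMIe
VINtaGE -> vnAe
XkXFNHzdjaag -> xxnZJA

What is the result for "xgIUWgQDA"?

Each output is the input with this applied: flip the case of every letter, then keep every other character starting from the first (positions 1st, 3rd, 5th, ...).
On "xgIUWgQDA": the first step gives "XGiuwGqda", and the second then gives "Xiwqa".

Xiwqa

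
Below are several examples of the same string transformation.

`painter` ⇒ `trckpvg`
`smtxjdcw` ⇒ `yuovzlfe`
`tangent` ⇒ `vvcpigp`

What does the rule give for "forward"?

Each output is the input with this applied: shift every letter 2 places forward in the alphabet (wrapping around), then move the last character to the front.
On "forward": the first step gives "hqtyctf", and the second then gives "fhqtyct".

fhqtyct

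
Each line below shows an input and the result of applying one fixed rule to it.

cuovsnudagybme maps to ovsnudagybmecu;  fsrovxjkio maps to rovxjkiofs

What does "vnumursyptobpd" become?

umursyptobpdvn

The transformation: move the first 2 characters to the end (rotate left by 2).
Applying that to "vnumursyptobpd" gives "umursyptobpdvn".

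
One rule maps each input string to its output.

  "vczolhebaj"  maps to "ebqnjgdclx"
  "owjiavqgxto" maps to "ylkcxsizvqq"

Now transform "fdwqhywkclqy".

Looking at the pairs, the operation is to move the first character to the end, then shift every letter 2 places forward in the alphabet (wrapping around).
Applying both steps to "fdwqhywkclqy": "dwqhywkclqyf", then "fysjaymensah".

fysjaymensah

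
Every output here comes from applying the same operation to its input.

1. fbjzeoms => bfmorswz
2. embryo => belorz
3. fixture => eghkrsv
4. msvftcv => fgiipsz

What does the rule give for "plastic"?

cfgnpvy

Looking at the pairs, the operation is to shift every letter 13 places forward in the alphabet (wrapping around) — i.e. ROT13, then sort the characters into alphabetical order.
Applying both steps to "plastic": "cynfgvp", then "cfgnpvy".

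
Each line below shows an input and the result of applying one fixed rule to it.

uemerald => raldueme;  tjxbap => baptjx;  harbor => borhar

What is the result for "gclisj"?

isjgcl

Each output is the input with this applied: swap the front and back halves of the string.
So "gclisj" becomes "isjgcl".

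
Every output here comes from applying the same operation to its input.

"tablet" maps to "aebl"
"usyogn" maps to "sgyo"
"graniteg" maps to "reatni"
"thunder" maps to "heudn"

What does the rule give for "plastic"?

The rule is to take characters alternately from the front and the back (1st, last, 2nd, 2nd-last, ...), then delete the first 2 characters.
For "plastic" the result is "liats".

liats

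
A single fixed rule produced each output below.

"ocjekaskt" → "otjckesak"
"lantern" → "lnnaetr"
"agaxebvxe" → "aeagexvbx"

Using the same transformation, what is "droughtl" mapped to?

dlorguth

Rule — move the last character to the front, then swap each adjacent pair of characters (1↔2, 3↔4, ...).
Doing the same to "droughtl": "dlorguth".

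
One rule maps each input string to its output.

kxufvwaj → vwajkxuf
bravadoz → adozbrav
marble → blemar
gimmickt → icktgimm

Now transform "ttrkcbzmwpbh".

The transformation: swap the front and back halves of the string.
"ttrkcbzmwpbh" → "zmwpbhttrkcb".

zmwpbhttrkcb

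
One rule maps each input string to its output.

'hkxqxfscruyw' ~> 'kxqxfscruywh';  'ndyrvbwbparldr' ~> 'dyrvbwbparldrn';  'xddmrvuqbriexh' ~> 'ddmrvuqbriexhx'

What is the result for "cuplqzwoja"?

uplqzwojac

In each case the input is transformed by: move the first character to the end.
So "cuplqzwoja" becomes "uplqzwojac".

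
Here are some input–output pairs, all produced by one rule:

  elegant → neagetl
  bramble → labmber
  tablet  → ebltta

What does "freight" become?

Looking at the pairs, the operation is to take characters alternately from the front and the back (1st, last, 2nd, 2nd-last, ...), then move the first 3 characters to the end (rotate left by 3).
For "freight" the result is "hegiftr".

hegiftr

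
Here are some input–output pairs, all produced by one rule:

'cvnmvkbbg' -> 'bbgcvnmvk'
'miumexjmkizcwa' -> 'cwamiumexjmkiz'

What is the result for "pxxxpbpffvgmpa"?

mpapxxxpbpffvg

What's happening: move the last 3 characters to the front (rotate right by 3).
Doing the same to "pxxxpbpffvgmpa": "mpapxxxpbpffvg".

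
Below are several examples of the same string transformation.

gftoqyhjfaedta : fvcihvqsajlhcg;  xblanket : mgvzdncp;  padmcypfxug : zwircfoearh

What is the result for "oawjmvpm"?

xroqcylo

The pattern: move the last 3 characters to the front (rotate right by 3), then shift every letter 2 places forward in the alphabet (wrapping around).
Starting from "oawjmvpm": after the first operation, "vpmoawjm"; after the second, "xroqcylo".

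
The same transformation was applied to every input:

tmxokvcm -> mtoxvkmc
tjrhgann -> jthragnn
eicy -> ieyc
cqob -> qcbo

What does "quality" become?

The pattern: swap each adjacent pair of characters (1↔2, 3↔4, ...).
"quality" → "uqlatiy".

uqlatiy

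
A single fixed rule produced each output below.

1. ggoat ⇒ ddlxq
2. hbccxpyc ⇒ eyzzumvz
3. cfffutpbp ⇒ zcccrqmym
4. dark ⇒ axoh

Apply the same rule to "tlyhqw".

qivent

Looking at the pairs, the operation is to shift every letter 3 places backward in the alphabet (wrapping around).
On "tlyhqw" that produces "qivent".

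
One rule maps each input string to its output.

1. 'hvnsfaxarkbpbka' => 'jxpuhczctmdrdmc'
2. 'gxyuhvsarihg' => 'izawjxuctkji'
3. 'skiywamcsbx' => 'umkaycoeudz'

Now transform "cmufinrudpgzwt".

eowhkptwfribyv

What's happening: shift every letter 2 places forward in the alphabet (wrapping around).
So "cmufinrudpgzwt" becomes "eowhkptwfribyv".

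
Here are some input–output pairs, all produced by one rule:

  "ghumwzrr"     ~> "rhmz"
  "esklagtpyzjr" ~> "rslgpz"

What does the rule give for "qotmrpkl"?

lomp

The transformation: move the last 2 characters to the front (rotate right by 2), then keep every other character starting from the second (positions 2nd, 4th, 6th, ...).
"qotmrpkl" → "klqotmrp" → "lomp".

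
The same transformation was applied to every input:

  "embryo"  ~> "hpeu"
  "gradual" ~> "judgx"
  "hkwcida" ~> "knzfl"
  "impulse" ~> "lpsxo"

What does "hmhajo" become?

kpkd

Each output is the input with this applied: delete the last 2 characters, then shift every letter 3 places forward in the alphabet (wrapping around).
On "hmhajo" that produces "kpkd".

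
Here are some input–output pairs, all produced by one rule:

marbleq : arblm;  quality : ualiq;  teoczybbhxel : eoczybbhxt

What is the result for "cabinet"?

Rule — delete the last 2 characters, then move the first character to the end.
Working it through for "cabinet": intermediate "cabin", final "abinc".

abinc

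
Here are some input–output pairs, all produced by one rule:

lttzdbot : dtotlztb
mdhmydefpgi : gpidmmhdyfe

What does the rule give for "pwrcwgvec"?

evcwpcrgw

Looking at the pairs, the operation is to swap each adjacent pair of characters (1↔2, 3↔4, ...), then move the last 3 characters to the front (rotate right by 3).
Starting from "pwrcwgvec": after the first operation, "wpcrgwevc"; after the second, "evcwpcrgw".
(Check on "lttzdbot": → "tlztbdto" → "dtotlztb" ✓)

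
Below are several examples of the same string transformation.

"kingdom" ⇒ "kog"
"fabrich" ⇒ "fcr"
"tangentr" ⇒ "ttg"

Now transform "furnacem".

fen

The transformation: take characters alternately from the front and the back (1st, last, 2nd, 2nd-last, ...), then keep one character in every 3, starting at position 1 (positions 1st, 4th, 7th, ...).
Working it through for "furnacem": intermediate "fmuercna", final "fen".
(Check on "tangentr": → "tratnnge" → "ttg" ✓)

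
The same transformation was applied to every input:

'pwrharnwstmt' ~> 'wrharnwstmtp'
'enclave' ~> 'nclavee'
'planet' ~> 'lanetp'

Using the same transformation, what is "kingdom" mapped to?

ingdomk

In each case the input is transformed by: move the first character to the end.
On "kingdom" that produces "ingdomk".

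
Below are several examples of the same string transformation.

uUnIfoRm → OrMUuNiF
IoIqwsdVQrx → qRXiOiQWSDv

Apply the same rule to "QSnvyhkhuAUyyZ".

Rule — move the last 3 characters to the front (rotate right by 3), then flip the case of every letter.
Applying both steps to "QSnvyhkhuAUyyZ": "yyZQSnvyhkhuAU", then "YYzqsNVYHKHUau".

YYzqsNVYHKHUau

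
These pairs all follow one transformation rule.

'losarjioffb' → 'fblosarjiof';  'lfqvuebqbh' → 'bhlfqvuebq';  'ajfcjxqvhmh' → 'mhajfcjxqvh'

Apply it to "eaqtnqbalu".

lueaqtnqba

Each output is the input with this applied: move the last 2 characters to the front (rotate right by 2).
Doing the same to "eaqtnqbalu": "lueaqtnqba".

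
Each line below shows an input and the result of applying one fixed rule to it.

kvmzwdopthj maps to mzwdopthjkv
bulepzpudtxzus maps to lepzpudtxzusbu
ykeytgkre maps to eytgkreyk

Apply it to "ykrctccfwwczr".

What's happening: move the first 2 characters to the end (rotate left by 2).
On "ykrctccfwwczr" that produces "rctccfwwczryk".

rctccfwwczryk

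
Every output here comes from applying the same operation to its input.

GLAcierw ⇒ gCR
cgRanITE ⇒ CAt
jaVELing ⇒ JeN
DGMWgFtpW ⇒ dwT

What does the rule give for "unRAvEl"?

The pattern: keep one character in every 3, starting at position 1 (positions 1st, 4th, 7th, ...), then flip the case of every letter.
So "unRAvEl" becomes "UaL".

UaL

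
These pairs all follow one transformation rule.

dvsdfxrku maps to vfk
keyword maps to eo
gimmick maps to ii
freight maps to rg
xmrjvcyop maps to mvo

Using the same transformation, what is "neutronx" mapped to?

erx

The transformation: keep one character in every 3, starting at position 2 (positions 2nd, 5th, 8th, ...).
On "neutronx" that produces "erx".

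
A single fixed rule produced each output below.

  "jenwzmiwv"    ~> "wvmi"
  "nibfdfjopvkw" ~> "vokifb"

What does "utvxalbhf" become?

vthb

Rule — sort the characters into reverse alphabetical order, then keep every other character starting from the second (positions 2nd, 4th, 6th, ...).
On "utvxalbhf": the first step gives "xvutlhfba", and the second then gives "vthb".
(Check on "jenwzmiwv": → "zwwvnmjie" → "wvmi" ✓)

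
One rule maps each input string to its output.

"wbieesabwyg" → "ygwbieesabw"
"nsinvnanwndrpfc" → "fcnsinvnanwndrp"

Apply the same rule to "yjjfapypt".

The rule is to move the last 2 characters to the front (rotate right by 2).
Applying that to "yjjfapypt" gives "ptyjjfapy".

ptyjjfapy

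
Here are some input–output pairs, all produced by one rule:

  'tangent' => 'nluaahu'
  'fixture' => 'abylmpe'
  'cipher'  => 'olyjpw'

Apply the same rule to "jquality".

hspafqxb

Looking at the pairs, the operation is to shift every letter 7 places forward in the alphabet (wrapping around), then move the first 3 characters to the end (rotate left by 3).
For "jquality", step one produces "qxbhspaf"; step two turns that into "hspafqxb".
(Check on "cipher": → "jpwoly" → "olyjpw" ✓)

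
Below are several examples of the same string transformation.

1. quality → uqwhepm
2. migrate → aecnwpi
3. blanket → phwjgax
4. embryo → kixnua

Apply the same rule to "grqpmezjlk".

The pattern: shift every letter 4 places backward in the alphabet (wrapping around), then swap the first and last characters.
On "grqpmezjlk": the first step gives "cnmliavfhg", and the second then gives "gnmliavfhc".

gnmliavfhc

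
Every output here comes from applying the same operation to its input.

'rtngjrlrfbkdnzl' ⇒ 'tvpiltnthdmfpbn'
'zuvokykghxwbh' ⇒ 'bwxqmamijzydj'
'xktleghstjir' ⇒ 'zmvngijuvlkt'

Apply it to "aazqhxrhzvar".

Looking at the pairs, the operation is to shift every letter 2 places forward in the alphabet (wrapping around).
On "aazqhxrhzvar" that produces "ccbsjztjbxct".

ccbsjztjbxct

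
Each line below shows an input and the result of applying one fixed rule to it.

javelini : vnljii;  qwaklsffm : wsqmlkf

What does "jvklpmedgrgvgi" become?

The transformation: sort the characters into reverse alphabetical order, then delete the last 2 characters.
For "jvklpmedgrgvgi", step one produces "vvrpmlkjiggged"; step two turns that into "vvrpmlkjiggg".

vvrpmlkjiggg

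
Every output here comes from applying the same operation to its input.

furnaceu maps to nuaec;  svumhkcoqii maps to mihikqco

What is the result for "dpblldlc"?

lclld

Looking at the pairs, the operation is to delete the first 3 characters, then take characters alternately from the front and the back (1st, last, 2nd, 2nd-last, ...).
"dpblldlc" → "lclld".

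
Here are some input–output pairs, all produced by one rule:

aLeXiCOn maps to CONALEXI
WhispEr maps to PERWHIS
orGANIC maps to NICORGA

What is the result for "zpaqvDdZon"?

ZONZPAQVDD

What's happening: move the last 3 characters to the front (rotate right by 3), then convert every letter to uppercase.
For "zpaqvDdZon" the result is "ZONZPAQVDD".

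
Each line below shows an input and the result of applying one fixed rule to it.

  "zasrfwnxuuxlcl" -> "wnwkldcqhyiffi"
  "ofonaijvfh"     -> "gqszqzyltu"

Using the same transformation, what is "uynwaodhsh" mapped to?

Looking at the pairs, the operation is to move the last 3 characters to the front (rotate right by 3), then shift every letter 11 places forward in the alphabet (wrapping around).
So "uynwaodhsh" becomes "sdsfjyhlzo".

sdsfjyhlzo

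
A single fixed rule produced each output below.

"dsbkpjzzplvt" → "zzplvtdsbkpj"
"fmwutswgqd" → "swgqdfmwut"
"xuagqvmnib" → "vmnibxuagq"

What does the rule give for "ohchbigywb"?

igywbohchb

The rule is to swap the front and back halves of the string.
So "ohchbigywb" becomes "igywbohchb".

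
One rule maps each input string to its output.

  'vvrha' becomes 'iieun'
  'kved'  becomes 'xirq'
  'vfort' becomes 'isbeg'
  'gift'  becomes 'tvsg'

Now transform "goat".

What's happening: shift every letter 13 places forward in the alphabet (wrapping around) — i.e. ROT13.
Applying that to "goat" gives "tbng".

tbng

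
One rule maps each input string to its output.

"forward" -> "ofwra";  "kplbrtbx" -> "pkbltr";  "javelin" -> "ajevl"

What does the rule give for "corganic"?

ocgrna

The transformation: delete the last 2 characters, then swap each adjacent pair of characters (1↔2, 3↔4, ...).
For "corganic", step one produces "corgan"; step two turns that into "ocgrna".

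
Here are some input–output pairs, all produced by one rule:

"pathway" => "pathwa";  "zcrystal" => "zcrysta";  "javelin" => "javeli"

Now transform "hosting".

hostin

The transformation: delete the last character.
So "hosting" becomes "hostin".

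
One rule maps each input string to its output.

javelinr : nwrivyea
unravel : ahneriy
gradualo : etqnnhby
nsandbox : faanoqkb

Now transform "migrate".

Rule — swap each adjacent pair of characters (1↔2, 3↔4, ...), then shift every letter 13 places forward in the alphabet (wrapping around) — i.e. ROT13.
On "migrate": the first step gives "imrgtae", and the second then gives "vzetgnr".

vzetgnr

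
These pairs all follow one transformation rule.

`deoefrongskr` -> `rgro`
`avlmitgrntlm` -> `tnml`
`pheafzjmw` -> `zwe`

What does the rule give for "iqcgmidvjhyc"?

ijcc

Looking at the pairs, the operation is to keep one character in every 3, starting at position 3 (positions 3rd, 6th, 9th, ...), then move the first character to the end.
For "iqcgmidvjhyc", step one produces "cijc"; step two turns that into "ijcc".
(Check on "pheafzjmw": → "ezw" → "zwe" ✓)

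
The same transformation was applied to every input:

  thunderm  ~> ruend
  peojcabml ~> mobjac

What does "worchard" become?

The rule is to take characters alternately from the front and the back (1st, last, 2nd, 2nd-last, ...), then delete the first 3 characters.
Starting from "worchard": after the first operation, "wdorrach"; after the second, "rrach".

rrach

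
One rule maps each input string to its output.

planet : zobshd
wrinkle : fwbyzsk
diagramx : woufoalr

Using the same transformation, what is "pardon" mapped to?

ofrcbd

The rule is to move the first character to the end, then shift every letter 12 places backward in the alphabet (wrapping around).
Doing the same to "pardon": "ofrcbd".
(Check on "diagramx": → "iagramxd" → "woufoalr" ✓)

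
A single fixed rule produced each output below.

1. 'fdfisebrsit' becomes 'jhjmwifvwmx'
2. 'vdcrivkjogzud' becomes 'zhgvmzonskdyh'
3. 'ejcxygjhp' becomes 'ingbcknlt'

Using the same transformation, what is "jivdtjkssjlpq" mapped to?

The transformation: shift every letter 4 places forward in the alphabet (wrapping around).
So "jivdtjkssjlpq" becomes "nmzhxnowwnptu".

nmzhxnowwnptu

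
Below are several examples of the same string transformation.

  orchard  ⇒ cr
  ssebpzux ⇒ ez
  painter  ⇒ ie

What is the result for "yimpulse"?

ml

Rule — keep one character in every 3, starting at position 3 (positions 3rd, 6th, 9th, ...).
"yimpulse" → "ml".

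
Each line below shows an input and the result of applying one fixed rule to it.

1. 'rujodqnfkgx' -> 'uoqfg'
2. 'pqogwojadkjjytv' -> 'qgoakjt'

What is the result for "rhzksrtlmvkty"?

What's happening: keep every other character starting from the second (positions 2nd, 4th, 6th, ...).
Applying that to "rhzksrtlmvkty" gives "hkrlvt".

hkrlvt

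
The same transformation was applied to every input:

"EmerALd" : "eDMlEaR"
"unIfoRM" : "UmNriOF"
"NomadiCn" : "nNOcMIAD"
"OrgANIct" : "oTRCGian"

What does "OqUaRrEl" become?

Rule — take characters alternately from the front and the back (1st, last, 2nd, 2nd-last, ...), then flip the case of every letter.
Working it through for "OqUaRrEl": intermediate "OlqEUraR", final "oLQeuRAr".

oLQeuRAr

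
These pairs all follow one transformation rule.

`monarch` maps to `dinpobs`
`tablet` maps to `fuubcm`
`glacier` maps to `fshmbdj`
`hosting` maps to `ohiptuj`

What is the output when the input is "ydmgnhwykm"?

In each case the input is transformed by: move the last 2 characters to the front (rotate right by 2), then shift every letter 1 place forward in the alphabet (wrapping around).
On "ydmgnhwykm": the first step gives "kmydmgnhwy", and the second then gives "lnzenhoixz".

lnzenhoixz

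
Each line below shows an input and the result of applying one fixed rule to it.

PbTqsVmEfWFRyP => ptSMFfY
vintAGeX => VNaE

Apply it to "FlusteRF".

The pattern: keep every other character starting from the first (positions 1st, 3rd, 5th, ...), then flip the case of every letter.
"FlusteRF" → "FutR" → "fUTr".

fUTr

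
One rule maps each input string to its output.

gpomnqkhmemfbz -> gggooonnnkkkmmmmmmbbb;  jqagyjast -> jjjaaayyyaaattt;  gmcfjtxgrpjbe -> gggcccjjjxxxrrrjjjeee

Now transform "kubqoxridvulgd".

Rule — keep every other character starting from the first (positions 1st, 3rd, 5th, ...), then repeat every character 3 times.
Starting from "kubqoxridvulgd": after the first operation, "kbordug"; after the second, "kkkbbbooorrrddduuuggg".
(Check on "gpomnqkhmemfbz": → "gonkmmb" → "gggooonnnkkkmmmmmmbbb" ✓)

kkkbbbooorrrddduuuggg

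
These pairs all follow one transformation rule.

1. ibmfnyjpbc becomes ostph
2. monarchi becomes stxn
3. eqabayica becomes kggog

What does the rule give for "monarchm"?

stxn

Looking at the pairs, the operation is to keep every other character starting from the first (positions 1st, 3rd, 5th, ...), then shift every letter 6 places forward in the alphabet (wrapping around).
Starting from "monarchm": after the first operation, "mnrh"; after the second, "stxn".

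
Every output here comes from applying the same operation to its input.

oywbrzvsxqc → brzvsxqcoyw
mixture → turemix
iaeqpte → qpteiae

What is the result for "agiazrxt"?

azrxtagi

The pattern: move the first 3 characters to the end (rotate left by 3).
On "agiazrxt" that produces "azrxtagi".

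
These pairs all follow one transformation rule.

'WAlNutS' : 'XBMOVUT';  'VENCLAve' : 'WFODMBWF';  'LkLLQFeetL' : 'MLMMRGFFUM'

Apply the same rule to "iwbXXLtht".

JXCYYMUIU

In each case the input is transformed by: shift every letter 1 place forward in the alphabet (wrapping around), then convert every letter to uppercase.
"iwbXXLtht" → "JXCYYMUIU".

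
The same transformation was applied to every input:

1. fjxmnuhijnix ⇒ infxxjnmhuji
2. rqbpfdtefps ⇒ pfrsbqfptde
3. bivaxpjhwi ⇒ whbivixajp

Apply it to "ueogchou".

What's happening: move the last 3 characters to the front (rotate right by 3), then swap each adjacent pair of characters (1↔2, 3↔4, ...).
Applying that to "ueogchou" gives "ohuuoecg".

ohuuoecg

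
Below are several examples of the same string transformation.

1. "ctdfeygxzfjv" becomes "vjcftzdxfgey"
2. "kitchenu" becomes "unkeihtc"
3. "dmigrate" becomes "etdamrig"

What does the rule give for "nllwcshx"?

xhnslclw

Rule — move the last character to the front, then take characters alternately from the front and the back (1st, last, 2nd, 2nd-last, ...).
For "nllwcshx" the result is "xhnslclw".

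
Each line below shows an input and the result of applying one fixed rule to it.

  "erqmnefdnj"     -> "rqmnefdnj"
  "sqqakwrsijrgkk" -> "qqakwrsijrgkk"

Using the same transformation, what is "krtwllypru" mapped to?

rtwllypru

Each output is the input with this applied: delete the first character.
On "krtwllypru" that produces "rtwllypru".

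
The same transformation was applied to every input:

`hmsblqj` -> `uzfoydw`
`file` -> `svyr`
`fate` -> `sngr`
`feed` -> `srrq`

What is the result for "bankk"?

onaxx

The transformation: shift every letter 13 places forward in the alphabet (wrapping around) — i.e. ROT13.
"bankk" → "onaxx".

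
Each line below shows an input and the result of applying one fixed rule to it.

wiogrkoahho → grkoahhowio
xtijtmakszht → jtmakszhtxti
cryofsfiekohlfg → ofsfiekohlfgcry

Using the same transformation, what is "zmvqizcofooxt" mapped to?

qizcofooxtzmv

The pattern: move the first 3 characters to the end (rotate left by 3).
So "zmvqizcofooxt" becomes "qizcofooxtzmv".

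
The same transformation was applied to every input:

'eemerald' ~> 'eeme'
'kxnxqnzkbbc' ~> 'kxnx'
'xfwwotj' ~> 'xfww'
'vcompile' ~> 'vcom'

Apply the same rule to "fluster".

flus

In each case the input is transformed by: keep only the first 4 characters.
Applying that to "fluster" gives "flus".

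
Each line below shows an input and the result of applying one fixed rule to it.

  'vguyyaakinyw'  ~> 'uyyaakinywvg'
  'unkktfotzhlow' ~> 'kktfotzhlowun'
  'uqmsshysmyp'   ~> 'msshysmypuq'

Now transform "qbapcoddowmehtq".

In each case the input is transformed by: move the first 2 characters to the end (rotate left by 2).
On "qbapcoddowmehtq" that produces "apcoddowmehtqqb".

apcoddowmehtqqb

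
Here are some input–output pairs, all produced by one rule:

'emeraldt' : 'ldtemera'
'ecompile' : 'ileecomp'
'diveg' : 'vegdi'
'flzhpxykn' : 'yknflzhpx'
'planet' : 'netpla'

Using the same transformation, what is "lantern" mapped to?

ernlant

Rule — move the last 3 characters to the front (rotate right by 3).
"lantern" → "ernlant".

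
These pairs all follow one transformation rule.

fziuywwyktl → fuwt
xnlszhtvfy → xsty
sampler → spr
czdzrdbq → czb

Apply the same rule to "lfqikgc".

lic

The pattern: keep one character in every 3, starting at position 1 (positions 1st, 4th, 7th, ...).
Applying that to "lfqikgc" gives "lic".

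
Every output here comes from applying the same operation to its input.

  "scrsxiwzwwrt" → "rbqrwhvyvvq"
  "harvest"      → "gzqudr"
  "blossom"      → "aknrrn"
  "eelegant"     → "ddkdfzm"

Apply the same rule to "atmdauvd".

zslcztu

Rule — delete the last character, then shift every letter 1 place backward in the alphabet (wrapping around).
For "atmdauvd", step one produces "atmdauv"; step two turns that into "zslcztu".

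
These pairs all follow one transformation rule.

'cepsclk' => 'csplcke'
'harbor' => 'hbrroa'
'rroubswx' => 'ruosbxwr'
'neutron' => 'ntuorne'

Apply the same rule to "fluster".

Each output is the input with this applied: swap each adjacent pair of characters (1↔2, 3↔4, ...), then move the first character to the end.
Working it through for "fluster": intermediate "lfsuetr", final "fsuetrl".

fsuetrl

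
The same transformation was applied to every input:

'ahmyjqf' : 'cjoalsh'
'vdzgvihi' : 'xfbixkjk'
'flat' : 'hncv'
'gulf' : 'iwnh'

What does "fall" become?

hcnn

What's happening: shift every letter 2 places forward in the alphabet (wrapping around).
So "fall" becomes "hcnn".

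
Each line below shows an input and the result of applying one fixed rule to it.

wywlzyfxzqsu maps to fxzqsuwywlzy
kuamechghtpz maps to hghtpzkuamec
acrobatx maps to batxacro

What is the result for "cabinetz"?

Looking at the pairs, the operation is to swap the front and back halves of the string.
"cabinetz" → "netzcabi".

netzcabi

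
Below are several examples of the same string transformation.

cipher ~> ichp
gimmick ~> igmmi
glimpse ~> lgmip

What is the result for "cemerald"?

ecemar

Looking at the pairs, the operation is to delete the last 2 characters, then swap each adjacent pair of characters (1↔2, 3↔4, ...).
For "cemerald" the result is "ecemar".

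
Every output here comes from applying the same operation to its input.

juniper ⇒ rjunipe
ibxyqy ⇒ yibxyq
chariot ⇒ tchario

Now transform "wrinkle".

Looking at the pairs, the operation is to move the last character to the front.
So "wrinkle" becomes "ewrinkl".

ewrinkl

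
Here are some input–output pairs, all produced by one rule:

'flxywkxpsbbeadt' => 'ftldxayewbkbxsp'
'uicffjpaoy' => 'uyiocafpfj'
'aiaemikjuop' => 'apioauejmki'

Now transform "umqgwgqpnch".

uhmcqngpwqg

The transformation: take characters alternately from the front and the back (1st, last, 2nd, 2nd-last, ...).
For "umqgwgqpnch" the result is "uhmcqngpwqg".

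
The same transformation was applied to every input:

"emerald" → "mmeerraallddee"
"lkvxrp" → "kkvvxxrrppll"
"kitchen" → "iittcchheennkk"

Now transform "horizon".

oorriizzoonnhh

In each case the input is transformed by: move the first character to the end, then double every character.
Applying both steps to "horizon": "orizonh", then "oorriizzoonnhh".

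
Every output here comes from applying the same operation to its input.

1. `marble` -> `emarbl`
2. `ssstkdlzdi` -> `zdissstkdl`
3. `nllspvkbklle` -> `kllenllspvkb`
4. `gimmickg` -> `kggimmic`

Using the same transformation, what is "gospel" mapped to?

Each output is the input with this applied: move the first 2 characters to the end (rotate left by 2), then swap the front and back halves of the string.
Starting from "gospel": after the first operation, "spelgo"; after the second, "lgospe".

lgospe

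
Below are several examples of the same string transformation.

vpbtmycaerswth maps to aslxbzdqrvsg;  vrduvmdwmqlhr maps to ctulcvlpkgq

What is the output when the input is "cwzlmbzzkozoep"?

What's happening: shift every letter 1 place backward in the alphabet (wrapping around), then delete the first 2 characters.
For "cwzlmbzzkozoep", step one produces "bvyklayyjnyndo"; step two turns that into "yklayyjnyndo".
(Check on "vpbtmycaerswth": → "uoaslxbzdqrvsg" → "aslxbzdqrvsg" ✓)

yklayyjnyndo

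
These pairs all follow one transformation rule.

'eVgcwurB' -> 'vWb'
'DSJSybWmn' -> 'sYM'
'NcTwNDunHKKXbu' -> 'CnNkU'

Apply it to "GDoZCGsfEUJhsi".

What's happening: keep one character in every 3, starting at position 2 (positions 2nd, 5th, 8th, ...), then flip the case of every letter.
For "GDoZCGsfEUJhsi", step one produces "DCfJi"; step two turns that into "dcFjI".

dcFjI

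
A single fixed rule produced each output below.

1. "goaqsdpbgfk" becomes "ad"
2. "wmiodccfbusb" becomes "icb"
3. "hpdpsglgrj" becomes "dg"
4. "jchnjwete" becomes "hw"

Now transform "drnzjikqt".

Rule — keep one character in every 3, starting at position 3 (positions 3rd, 6th, 9th, ...), then delete the last character.
So "drnzjikqt" becomes "ni".
(Check on "goaqsdpbgfk": → "adg" → "ad" ✓)

ni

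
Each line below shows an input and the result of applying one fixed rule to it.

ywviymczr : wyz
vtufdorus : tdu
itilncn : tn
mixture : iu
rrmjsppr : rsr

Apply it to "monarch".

or

The rule is to keep one character in every 3, starting at position 2 (positions 2nd, 5th, 8th, ...).
Doing the same to "monarch": "or".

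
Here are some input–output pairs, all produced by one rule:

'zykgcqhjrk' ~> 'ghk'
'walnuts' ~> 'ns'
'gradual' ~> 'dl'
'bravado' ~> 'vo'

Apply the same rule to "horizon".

What's happening: move the first character to the end, then keep one character in every 3, starting at position 3 (positions 3rd, 6th, 9th, ...).
Working it through for "horizon": intermediate "orizonh", final "in".

in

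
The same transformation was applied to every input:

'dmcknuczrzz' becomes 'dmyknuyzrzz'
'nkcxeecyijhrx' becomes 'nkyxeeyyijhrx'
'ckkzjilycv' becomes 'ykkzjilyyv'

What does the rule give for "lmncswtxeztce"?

lmnyswtxeztye

The rule is to replace every "c" with "y".
So "lmncswtxeztce" becomes "lmnyswtxeztye".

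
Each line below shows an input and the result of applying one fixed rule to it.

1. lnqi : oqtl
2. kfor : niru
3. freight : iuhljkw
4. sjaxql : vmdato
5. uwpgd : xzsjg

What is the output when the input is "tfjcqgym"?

In each case the input is transformed by: shift every letter 3 places forward in the alphabet (wrapping around).
On "tfjcqgym" that produces "wimftjbp".

wimftjbp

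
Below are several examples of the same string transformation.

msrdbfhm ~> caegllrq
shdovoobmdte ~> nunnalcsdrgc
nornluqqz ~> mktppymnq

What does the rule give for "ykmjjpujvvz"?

iiotiuuyxjl

Looking at the pairs, the operation is to move the first 3 characters to the end (rotate left by 3), then shift every letter 1 place backward in the alphabet (wrapping around).
Applying both steps to "ykmjjpujvvz": "jjpujvvzykm", then "iiotiuuyxjl".
(Check on "shdovoobmdte": → "ovoobmdteshd" → "nunnalcsdrgc" ✓)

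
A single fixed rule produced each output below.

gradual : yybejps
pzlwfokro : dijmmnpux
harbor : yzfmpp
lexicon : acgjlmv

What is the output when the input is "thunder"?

bcflprs

The transformation: sort the characters into alphabetical order, then shift every letter 2 places backward in the alphabet (wrapping around).
"thunder" → "dehnrtu" → "bcflprs".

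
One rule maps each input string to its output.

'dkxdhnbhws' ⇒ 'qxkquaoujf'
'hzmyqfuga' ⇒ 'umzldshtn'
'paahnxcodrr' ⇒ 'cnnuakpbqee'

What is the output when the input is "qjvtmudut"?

dwigzhqhg

What's happening: shift every letter 13 places forward in the alphabet (wrapping around) — i.e. ROT13.
So "qjvtmudut" becomes "dwigzhqhg".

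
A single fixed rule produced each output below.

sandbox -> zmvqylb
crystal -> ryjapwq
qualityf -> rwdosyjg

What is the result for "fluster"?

The pattern: shift every letter 2 places backward in the alphabet (wrapping around), then move the last 3 characters to the front (rotate right by 3).
"fluster" → "rcpdjsq".
(Check on "qualityf": → "osyjgrwd" → "rwdosyjg" ✓)

rcpdjsq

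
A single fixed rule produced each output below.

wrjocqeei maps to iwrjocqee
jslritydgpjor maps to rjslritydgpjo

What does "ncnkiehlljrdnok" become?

What's happening: move the last character to the front.
For "ncnkiehlljrdnok" the result is "kncnkiehlljrdno".

kncnkiehlljrdno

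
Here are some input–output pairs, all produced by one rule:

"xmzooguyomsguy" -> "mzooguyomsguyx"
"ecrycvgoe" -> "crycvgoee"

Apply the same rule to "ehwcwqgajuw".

Rule — move the first character to the end.
Doing the same to "ehwcwqgajuw": "hwcwqgajuwe".

hwcwqgajuwe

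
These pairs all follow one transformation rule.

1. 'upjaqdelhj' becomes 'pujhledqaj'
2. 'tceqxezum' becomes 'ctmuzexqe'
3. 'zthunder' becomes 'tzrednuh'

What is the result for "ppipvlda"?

The rule is to move the first 2 characters to the end (rotate left by 2), then reverse the string.
"ppipvlda" → "ipvldapp" → "ppadlvpi".
(Check on "tceqxezum": → "eqxezumtc" → "ctmuzexqe" ✓)

ppadlvpi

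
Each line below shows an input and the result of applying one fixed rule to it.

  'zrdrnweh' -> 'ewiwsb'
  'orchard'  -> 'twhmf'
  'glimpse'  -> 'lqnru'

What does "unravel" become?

zswfa

Looking at the pairs, the operation is to shift every letter 5 places forward in the alphabet (wrapping around), then delete the last 2 characters.
Applying both steps to "unravel": "zswfajq", then "zswfa".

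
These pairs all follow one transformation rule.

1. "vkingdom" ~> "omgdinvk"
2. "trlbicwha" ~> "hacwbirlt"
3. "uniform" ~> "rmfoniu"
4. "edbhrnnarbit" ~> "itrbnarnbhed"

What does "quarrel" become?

Each output is the input with this applied: reverse the string, then swap each adjacent pair of characters (1↔2, 3↔4, ...).
Starting from "quarrel": after the first operation, "lerrauq"; after the second, "elrruaq".

elrruaq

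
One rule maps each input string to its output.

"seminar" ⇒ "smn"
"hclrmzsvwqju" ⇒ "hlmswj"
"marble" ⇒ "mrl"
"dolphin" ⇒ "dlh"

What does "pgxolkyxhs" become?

In each case the input is transformed by: move the last character to the front, then keep every other character starting from the second (positions 2nd, 4th, 6th, ...).
"pgxolkyxhs" → "pxlyh".

pxlyh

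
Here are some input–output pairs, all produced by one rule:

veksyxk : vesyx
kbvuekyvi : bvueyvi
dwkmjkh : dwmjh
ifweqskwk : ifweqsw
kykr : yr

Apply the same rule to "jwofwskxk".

jwofwsx

What's happening: remove every "k".
So "jwofwskxk" becomes "jwofwsx".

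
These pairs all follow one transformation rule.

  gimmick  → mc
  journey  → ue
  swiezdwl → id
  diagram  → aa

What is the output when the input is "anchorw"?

Each output is the input with this applied: keep one character in every 3, starting at position 3 (positions 3rd, 6th, 9th, ...).
Applying that to "anchorw" gives "cr".

cr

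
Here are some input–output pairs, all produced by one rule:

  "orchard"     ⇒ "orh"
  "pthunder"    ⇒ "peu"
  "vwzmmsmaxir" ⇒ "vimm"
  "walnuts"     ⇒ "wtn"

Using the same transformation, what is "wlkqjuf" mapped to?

In each case the input is transformed by: take characters alternately from the front and the back (1st, last, 2nd, 2nd-last, ...), then keep one character in every 3, starting at position 1 (positions 1st, 4th, 7th, ...).
Doing the same to "wlkqjuf": "wuq".

wuq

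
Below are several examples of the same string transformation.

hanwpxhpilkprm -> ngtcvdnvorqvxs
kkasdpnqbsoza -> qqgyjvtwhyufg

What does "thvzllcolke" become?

In each case the input is transformed by: shift every letter 6 places forward in the alphabet (wrapping around).
Applying that to "thvzllcolke" gives "znbfrriurqk".

znbfrriurqk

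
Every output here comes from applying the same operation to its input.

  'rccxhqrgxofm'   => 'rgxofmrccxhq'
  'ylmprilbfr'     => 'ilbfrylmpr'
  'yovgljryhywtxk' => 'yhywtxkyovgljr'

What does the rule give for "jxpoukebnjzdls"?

In each case the input is transformed by: swap the front and back halves of the string.
Doing the same to "jxpoukebnjzdls": "bnjzdlsjxpouke".

bnjzdlsjxpouke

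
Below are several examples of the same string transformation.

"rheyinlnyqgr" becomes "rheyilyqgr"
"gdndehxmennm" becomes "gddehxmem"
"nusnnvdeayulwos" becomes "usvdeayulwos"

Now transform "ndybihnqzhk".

The rule is to remove every "n".
"ndybihnqzhk" → "dybihqzhk".

dybihqzhk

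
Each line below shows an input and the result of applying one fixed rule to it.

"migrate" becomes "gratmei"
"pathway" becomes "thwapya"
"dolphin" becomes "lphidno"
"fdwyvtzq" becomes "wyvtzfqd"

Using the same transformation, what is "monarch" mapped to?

narcmho

The transformation: swap the first and last characters, then move the first 2 characters to the end (rotate left by 2).
"monarch" → "honarcm" → "narcmho".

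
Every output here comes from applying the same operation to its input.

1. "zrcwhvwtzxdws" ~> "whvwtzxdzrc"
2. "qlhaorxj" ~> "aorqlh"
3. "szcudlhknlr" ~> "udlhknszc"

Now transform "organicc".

aniorg

Looking at the pairs, the operation is to delete the last 2 characters, then move the first 3 characters to the end (rotate left by 3).
Working it through for "organicc": intermediate "organi", final "aniorg".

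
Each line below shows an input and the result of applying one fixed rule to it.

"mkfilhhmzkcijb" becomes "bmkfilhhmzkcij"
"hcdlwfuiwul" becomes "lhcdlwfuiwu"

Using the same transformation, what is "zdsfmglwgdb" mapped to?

bzdsfmglwgd

Rule — move the last character to the front.
So "zdsfmglwgdb" becomes "bzdsfmglwgd".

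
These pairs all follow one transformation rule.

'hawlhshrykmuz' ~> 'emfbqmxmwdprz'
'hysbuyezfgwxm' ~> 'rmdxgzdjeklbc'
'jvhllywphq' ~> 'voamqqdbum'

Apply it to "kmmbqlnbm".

Rule — shift every letter 5 places forward in the alphabet (wrapping around), then move the last character to the front.
For "kmmbqlnbm", step one produces "prrgvqsgr"; step two turns that into "rprrgvqsg".

rprrgvqsg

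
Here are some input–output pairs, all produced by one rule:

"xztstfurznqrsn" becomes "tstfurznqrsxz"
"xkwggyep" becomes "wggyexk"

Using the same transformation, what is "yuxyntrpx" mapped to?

xyntrpyu

Rule — delete the last character, then move the first 2 characters to the end (rotate left by 2).
Applying both steps to "yuxyntrpx": "yuxyntrp", then "xyntrpyu".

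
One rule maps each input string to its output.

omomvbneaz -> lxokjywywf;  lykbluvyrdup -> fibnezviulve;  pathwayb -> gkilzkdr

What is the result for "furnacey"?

Each output is the input with this applied: shift every letter 10 places forward in the alphabet (wrapping around), then swap the front and back halves of the string.
Working it through for "furnacey": intermediate "pebxkmoi", final "kmoipebx".
(Check on "lykbluvyrdup": → "viulvefibnez" → "fibnezviulve" ✓)

kmoipebx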